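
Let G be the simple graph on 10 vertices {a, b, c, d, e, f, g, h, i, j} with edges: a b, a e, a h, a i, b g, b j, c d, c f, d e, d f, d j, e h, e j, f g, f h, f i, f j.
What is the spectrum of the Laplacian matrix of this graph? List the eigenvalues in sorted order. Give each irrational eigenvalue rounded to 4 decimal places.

Reading degrees in the order [a, b, c, d, e, f, g, h, i, j] gives [4, 3, 2, 4, 4, 6, 2, 3, 2, 4]; set D = diag(4, 3, 2, 4, 4, 6, 2, 3, 2, 4) and form L = D - A. Diagonalising L (or applying a numerical eigensolver to the 10x10 matrix) gives the spectrum above. There is one zero in the spectrum, matching the 1 component.

[0, 1.3790, 1.5121, 1.9636, 2.8330, 3.2821, 4.4484, 5.3458, 5.8447, 7.3913]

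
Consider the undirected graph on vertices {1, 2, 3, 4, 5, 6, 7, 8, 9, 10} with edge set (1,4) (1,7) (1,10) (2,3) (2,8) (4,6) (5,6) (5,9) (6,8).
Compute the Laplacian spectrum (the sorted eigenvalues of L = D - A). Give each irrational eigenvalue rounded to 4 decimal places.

[0, 0.1640, 0.2885, 1, 1, 1.6385, 2.3252, 3.0979, 3.9293, 4.5566]

Reading degrees in the order [1, 2, 3, 4, 5, 6, 7, 8, 9, 10] gives [3, 2, 1, 2, 2, 3, 1, 2, 1, 1]; set D = diag(3, 2, 1, 2, 2, 3, 1, 2, 1, 1) and form L = D - A. L is symmetric positive semidefinite, so every eigenvalue is real and nonnegative.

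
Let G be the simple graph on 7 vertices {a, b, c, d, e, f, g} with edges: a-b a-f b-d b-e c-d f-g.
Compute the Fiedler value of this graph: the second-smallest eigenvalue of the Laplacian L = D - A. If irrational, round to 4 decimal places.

Reading degrees in the order [a, b, c, d, e, f, g] gives [2, 3, 1, 2, 1, 2, 1]; set D = diag(2, 3, 1, 2, 1, 2, 1) and form L = D - A. The sorted Laplacian eigenvalues are [0, 0.2603, 0.6262, 1.4055, 2.2742, 3.0996, 4.3342]; the algebraic connectivity is the second entry, 0.2603.

0.2603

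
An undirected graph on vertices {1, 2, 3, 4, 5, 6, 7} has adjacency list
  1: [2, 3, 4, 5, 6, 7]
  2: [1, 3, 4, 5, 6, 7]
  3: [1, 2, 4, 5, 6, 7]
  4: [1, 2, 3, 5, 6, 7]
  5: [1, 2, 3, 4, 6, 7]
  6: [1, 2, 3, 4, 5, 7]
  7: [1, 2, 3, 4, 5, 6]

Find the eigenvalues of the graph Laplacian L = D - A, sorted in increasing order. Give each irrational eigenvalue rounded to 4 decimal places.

Each diagonal entry of L is the vertex degree and each off-diagonal entry is -1 where an edge is present, 0 otherwise; in the order [1, 2, 3, 4, 5, 6, 7] the diagonal is [6, 6, 6, 6, 6, 6, 6]. The multiplicity of 0 as a Laplacian eigenvalue equals the number of connected components. There is one zero in the spectrum, matching the 1 component.

[0, 7, 7, 7, 7, 7, 7]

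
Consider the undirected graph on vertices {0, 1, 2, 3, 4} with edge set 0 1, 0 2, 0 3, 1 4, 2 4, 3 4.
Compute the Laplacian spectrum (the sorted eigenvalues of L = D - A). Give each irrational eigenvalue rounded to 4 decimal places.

Reading degrees in the order [0, 1, 2, 3, 4] gives [3, 2, 2, 2, 3]; set D = diag(3, 2, 2, 2, 3) and form L = D - A. The multiplicity of 0 as a Laplacian eigenvalue equals the number of connected components. The largest eigenvalue, 5, is at most the vertex count 5.

[0, 2, 2, 3, 5]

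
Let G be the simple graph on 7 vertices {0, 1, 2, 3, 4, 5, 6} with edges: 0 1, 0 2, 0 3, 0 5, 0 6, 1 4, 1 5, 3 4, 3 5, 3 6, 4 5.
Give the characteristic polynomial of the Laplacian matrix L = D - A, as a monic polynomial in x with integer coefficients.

With the vertex order [0, 1, 2, 3, 4, 5, 6], the degrees are [5, 3, 1, 4, 3, 4, 2], giving D = diag(5, 3, 1, 4, 3, 4, 2) and L = D - A. Computing det(xI - L) by cofactor expansion (or equivalently via sum-over-permutations) gives x^7 - 22x^6 + 191x^5 - 828x^4 + 1860x^3 - 2008x^2 + 798x. Since p(0) = det(-L) = 0, x divides p(x).

x^7 - 22x^6 + 191x^5 - 828x^4 + 1860x^3 - 2008x^2 + 798x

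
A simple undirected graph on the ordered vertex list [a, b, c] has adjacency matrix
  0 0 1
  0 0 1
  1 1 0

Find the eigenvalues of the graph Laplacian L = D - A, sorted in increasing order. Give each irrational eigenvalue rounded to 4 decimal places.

[0, 1, 3]

Each diagonal entry of L is the vertex degree and each off-diagonal entry is -1 where an edge is present, 0 otherwise; in the order [a, b, c] the diagonal is [1, 1, 2]. The multiplicity of 0 as a Laplacian eigenvalue equals the number of connected components. The eigenvalues sum to 4, which equals trace(L) = 2|E|.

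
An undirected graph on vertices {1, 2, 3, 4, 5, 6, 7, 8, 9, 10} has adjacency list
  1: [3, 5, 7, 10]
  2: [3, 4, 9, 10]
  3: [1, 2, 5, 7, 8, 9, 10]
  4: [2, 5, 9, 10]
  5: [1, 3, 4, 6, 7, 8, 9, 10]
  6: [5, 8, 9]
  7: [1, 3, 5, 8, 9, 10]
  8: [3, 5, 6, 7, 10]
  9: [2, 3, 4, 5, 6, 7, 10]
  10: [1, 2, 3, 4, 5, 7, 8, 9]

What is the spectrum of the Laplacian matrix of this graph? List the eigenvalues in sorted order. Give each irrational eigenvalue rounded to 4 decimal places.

[0, 2.6050, 3.0648, 4.6922, 4.8670, 6.3100, 7.6803, 8.5358, 9.0341, 9.2108]

With the vertex order [1, 2, 3, 4, 5, 6, 7, 8, 9, 10], the degrees are [4, 4, 7, 4, 8, 3, 6, 5, 7, 8], giving D = diag(4, 4, 7, 4, 8, 3, 6, 5, 7, 8) and L = D - A. Since every row of L sums to 0, the all-ones vector is in the kernel and 0 is an eigenvalue. There is one zero in the spectrum, matching the 1 component.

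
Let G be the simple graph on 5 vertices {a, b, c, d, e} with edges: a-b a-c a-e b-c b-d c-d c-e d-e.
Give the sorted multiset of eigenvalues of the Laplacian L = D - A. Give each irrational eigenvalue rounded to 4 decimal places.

Reading degrees in the order [a, b, c, d, e] gives [3, 3, 4, 3, 3]; set D = diag(3, 3, 4, 3, 3) and form L = D - A. Diagonalising L (or applying a numerical eigensolver to the 5x5 matrix) gives the spectrum above. By the matrix-tree theorem the graph has (1/5) * product of the nonzero eigenvalues = 45 spanning trees. There is one zero in the spectrum, matching the 1 component.

[0, 3, 3, 5, 5]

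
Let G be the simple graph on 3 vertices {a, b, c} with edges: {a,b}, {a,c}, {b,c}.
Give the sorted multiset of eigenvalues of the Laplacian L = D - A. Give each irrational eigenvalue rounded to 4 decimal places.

With the vertex order [a, b, c], the degrees are [2, 2, 2], giving D = diag(2, 2, 2) and L = D - A. The multiplicity of 0 as a Laplacian eigenvalue equals the number of connected components. The single zero eigenvalue shows the graph is connected. By the matrix-tree theorem the graph has (1/3) * product of the nonzero eigenvalues = 3 spanning trees. The eigenvalues sum to 6, which equals trace(L) = 2|E|.

[0, 3, 3]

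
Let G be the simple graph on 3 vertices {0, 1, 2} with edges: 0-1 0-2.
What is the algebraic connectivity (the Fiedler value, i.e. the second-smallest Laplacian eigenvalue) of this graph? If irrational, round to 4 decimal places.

1

Each diagonal entry of L is the vertex degree and each off-diagonal entry is -1 where an edge is present, 0 otherwise; in the order [0, 1, 2] the diagonal is [2, 1, 1]. The smallest Laplacian eigenvalue is always 0. The next one, lambda_2 = 1, measures how hard the graph is to disconnect: larger values mean better connectivity. By the matrix-tree theorem the graph has (1/3) * product of the nonzero eigenvalues = 1 spanning tree. There is one zero in the spectrum, matching the 1 component.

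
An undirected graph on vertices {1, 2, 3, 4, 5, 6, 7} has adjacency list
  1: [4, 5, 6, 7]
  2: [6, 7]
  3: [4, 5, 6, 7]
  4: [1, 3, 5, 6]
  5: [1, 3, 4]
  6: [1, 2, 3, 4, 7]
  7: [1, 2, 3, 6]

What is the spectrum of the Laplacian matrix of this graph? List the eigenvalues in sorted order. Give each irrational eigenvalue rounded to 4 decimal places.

Each diagonal entry of L is the vertex degree and each off-diagonal entry is -1 where an edge is present, 0 otherwise; in the order [1, 2, 3, 4, 5, 6, 7] the diagonal is [4, 2, 4, 4, 3, 5, 4]. L is symmetric positive semidefinite, so every eigenvalue is real and nonnegative. The single zero eigenvalue shows the graph is connected. By the matrix-tree theorem the graph has (1/7) * product of the nonzero eigenvalues = 552 spanning trees.

[0, 1.5858, 3.5858, 4, 4.4142, 6, 6.4142]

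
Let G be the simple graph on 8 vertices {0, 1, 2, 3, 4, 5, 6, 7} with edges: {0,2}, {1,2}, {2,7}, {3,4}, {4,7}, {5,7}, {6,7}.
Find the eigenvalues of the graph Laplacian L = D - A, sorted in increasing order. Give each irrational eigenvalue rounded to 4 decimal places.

Reading degrees in the order [0, 1, 2, 3, 4, 5, 6, 7] gives [1, 1, 3, 1, 2, 1, 1, 4]; set D = diag(1, 1, 3, 1, 2, 1, 1, 4) and form L = D - A. Since every row of L sums to 0, the all-ones vector is in the kernel and 0 is an eigenvalue. The eigenvalues sum to 14, which equals trace(L) = 2|E|. There is one zero in the spectrum, matching the 1 component.

[0, 0.3187, 0.5858, 1, 1, 2.3579, 3.4142, 5.3234]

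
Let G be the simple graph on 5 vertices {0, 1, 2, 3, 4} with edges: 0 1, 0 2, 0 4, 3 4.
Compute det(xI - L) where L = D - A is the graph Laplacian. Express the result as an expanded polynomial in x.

Reading degrees in the order [0, 1, 2, 3, 4] gives [3, 1, 1, 1, 2]; set D = diag(3, 1, 1, 1, 2) and form L = D - A. Computing det(xI - L) by cofactor expansion (or equivalently via sum-over-permutations) gives x^5 - 8x^4 + 20x^3 - 18x^2 + 5x. The constant term is 0 because L is singular (the all-ones vector lies in its kernel). The eigenvalues sum to 8, which equals trace(L) = 2|E|.

x^5 - 8x^4 + 20x^3 - 18x^2 + 5x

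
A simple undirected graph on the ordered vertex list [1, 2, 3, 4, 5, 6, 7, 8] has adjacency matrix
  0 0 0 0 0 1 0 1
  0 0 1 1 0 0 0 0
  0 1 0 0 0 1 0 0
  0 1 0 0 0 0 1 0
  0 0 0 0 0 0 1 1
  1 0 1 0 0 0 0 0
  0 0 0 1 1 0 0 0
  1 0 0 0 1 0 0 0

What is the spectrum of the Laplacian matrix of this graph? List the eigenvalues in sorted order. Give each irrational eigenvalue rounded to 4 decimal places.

[0, 0.5858, 0.5858, 2, 2, 3.4142, 3.4142, 4]

With the vertex order [1, 2, 3, 4, 5, 6, 7, 8], the degrees are [2, 2, 2, 2, 2, 2, 2, 2], giving D = diag(2, 2, 2, 2, 2, 2, 2, 2) and L = D - A. L is symmetric positive semidefinite, so every eigenvalue is real and nonnegative. The single zero eigenvalue shows the graph is connected. The largest eigenvalue, 4, is at most the vertex count 8.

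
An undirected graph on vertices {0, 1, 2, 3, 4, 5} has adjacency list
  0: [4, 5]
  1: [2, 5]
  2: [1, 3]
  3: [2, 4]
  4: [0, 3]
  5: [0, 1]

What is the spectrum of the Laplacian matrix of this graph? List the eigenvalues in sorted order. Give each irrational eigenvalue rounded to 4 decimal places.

[0, 1, 1, 3, 3, 4]

Reading degrees in the order [0, 1, 2, 3, 4, 5] gives [2, 2, 2, 2, 2, 2]; set D = diag(2, 2, 2, 2, 2, 2) and form L = D - A. Diagonalising L (or applying a numerical eigensolver to the 6x6 matrix) gives the spectrum above. The single zero eigenvalue shows the graph is connected. By the matrix-tree theorem the graph has (1/6) * product of the nonzero eigenvalues = 6 spanning trees.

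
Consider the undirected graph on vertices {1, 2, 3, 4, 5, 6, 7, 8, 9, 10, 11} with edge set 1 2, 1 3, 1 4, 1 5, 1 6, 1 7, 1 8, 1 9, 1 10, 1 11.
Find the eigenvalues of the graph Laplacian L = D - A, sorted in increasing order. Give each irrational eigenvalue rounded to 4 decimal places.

With the vertex order [1, 2, 3, 4, 5, 6, 7, 8, 9, 10, 11], the degrees are [10, 1, 1, 1, 1, 1, 1, 1, 1, 1, 1], giving D = diag(10, 1, 1, 1, 1, 1, 1, 1, 1, 1, 1) and L = D - A. Diagonalising L (or applying a numerical eigensolver to the 11x11 matrix) gives the spectrum above. The single zero eigenvalue shows the graph is connected. The eigenvalues sum to 20, which equals trace(L) = 2|E|.

[0, 1, 1, 1, 1, 1, 1, 1, 1, 1, 11]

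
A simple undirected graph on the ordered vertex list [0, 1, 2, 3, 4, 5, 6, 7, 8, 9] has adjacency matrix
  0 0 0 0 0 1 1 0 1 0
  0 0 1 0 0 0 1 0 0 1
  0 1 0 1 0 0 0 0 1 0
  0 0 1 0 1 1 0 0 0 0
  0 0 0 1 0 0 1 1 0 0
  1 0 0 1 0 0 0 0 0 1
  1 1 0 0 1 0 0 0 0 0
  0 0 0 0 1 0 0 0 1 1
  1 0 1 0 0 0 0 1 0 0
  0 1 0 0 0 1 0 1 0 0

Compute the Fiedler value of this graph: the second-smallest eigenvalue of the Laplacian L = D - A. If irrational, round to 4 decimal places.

With the vertex order [0, 1, 2, 3, 4, 5, 6, 7, 8, 9], the degrees are [3, 3, 3, 3, 3, 3, 3, 3, 3, 3], giving D = diag(3, 3, 3, 3, 3, 3, 3, 3, 3, 3) and L = D - A. The smallest Laplacian eigenvalue is always 0. The next one, lambda_2 = 2, measures how hard the graph is to disconnect: larger values mean better connectivity. The eigenvalues sum to 30, which equals trace(L) = 2|E|.

2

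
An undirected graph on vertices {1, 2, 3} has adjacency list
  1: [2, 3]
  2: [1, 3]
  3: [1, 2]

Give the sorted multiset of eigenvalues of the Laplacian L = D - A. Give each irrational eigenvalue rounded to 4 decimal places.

Reading degrees in the order [1, 2, 3] gives [2, 2, 2]; set D = diag(2, 2, 2) and form L = D - A. L is symmetric positive semidefinite, so every eigenvalue is real and nonnegative. The eigenvalues sum to 6, which equals trace(L) = 2|E|.

[0, 3, 3]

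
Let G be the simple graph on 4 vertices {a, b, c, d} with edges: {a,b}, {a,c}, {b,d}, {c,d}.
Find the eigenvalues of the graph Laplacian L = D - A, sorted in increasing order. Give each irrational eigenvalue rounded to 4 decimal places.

With the vertex order [a, b, c, d], the degrees are [2, 2, 2, 2], giving D = diag(2, 2, 2, 2) and L = D - A. L is symmetric positive semidefinite, so every eigenvalue is real and nonnegative. The largest eigenvalue, 4, is at most the vertex count 4.

[0, 2, 2, 4]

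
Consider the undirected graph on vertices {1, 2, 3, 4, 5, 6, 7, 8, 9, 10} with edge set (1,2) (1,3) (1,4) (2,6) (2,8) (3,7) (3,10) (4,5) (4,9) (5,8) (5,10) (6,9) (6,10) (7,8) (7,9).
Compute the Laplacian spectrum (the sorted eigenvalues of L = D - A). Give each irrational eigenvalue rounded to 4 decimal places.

Each diagonal entry of L is the vertex degree and each off-diagonal entry is -1 where an edge is present, 0 otherwise; in the order [1, 2, 3, 4, 5, 6, 7, 8, 9, 10] the diagonal is [3, 3, 3, 3, 3, 3, 3, 3, 3, 3]. The multiplicity of 0 as a Laplacian eigenvalue equals the number of connected components. The single zero eigenvalue shows the graph is connected. By the matrix-tree theorem the graph has (1/10) * product of the nonzero eigenvalues = 2000 spanning trees.

[0, 2, 2, 2, 2, 2, 5, 5, 5, 5]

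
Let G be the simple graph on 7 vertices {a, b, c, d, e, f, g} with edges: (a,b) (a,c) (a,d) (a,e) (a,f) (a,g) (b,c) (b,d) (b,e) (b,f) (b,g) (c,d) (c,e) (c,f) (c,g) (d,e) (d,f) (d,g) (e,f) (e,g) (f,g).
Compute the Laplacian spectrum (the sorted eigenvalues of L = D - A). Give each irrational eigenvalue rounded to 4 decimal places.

[0, 7, 7, 7, 7, 7, 7]

With the vertex order [a, b, c, d, e, f, g], the degrees are [6, 6, 6, 6, 6, 6, 6], giving D = diag(6, 6, 6, 6, 6, 6, 6) and L = D - A. Since every row of L sums to 0, the all-ones vector is in the kernel and 0 is an eigenvalue. The single zero eigenvalue shows the graph is connected. There is one zero in the spectrum, matching the 1 component.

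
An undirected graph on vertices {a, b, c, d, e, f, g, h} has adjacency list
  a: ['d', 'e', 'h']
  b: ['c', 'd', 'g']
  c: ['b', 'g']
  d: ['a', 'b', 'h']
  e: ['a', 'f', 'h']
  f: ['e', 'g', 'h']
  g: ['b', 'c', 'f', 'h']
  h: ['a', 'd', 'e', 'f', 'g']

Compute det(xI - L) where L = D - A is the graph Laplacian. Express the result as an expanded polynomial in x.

x^8 - 26x^7 + 280x^6 - 1612x^5 + 5326x^4 - 10014x^3 + 9802x^2 - 3784x

Reading degrees in the order [a, b, c, d, e, f, g, h] gives [3, 3, 2, 3, 3, 3, 4, 5]; set D = diag(3, 3, 2, 3, 3, 3, 4, 5) and form L = D - A. L has integer entries, so p(x) = det(xI - L) has integer coefficients. Expanding the determinant yields x^8 - 26x^7 + 280x^6 - 1612x^5 + 5326x^4 - 10014x^3 + 9802x^2 - 3784x. The constant term is 0 because L is singular (the all-ones vector lies in its kernel). The largest eigenvalue, 6.3125, is at most the vertex count 8.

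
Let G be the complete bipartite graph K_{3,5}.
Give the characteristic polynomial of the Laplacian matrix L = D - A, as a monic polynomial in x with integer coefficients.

The graph has 8 vertices and degree multiset [5, 5, 5, 3, 3, 3, 3, 3]; D is the diagonal matrix of degrees and L = D - A. L has integer entries, so p(x) = det(xI - L) has integer coefficients. Expanding the determinant yields x^8 - 30x^7 + 375x^6 - 2540x^5 + 10095x^4 - 23598x^3 + 30105x^2 - 16200x. Since p(0) = det(-L) = 0, x divides p(x). The eigenvalues sum to 30, which equals trace(L) = 2|E|.

x^8 - 30x^7 + 375x^6 - 2540x^5 + 10095x^4 - 23598x^3 + 30105x^2 - 16200x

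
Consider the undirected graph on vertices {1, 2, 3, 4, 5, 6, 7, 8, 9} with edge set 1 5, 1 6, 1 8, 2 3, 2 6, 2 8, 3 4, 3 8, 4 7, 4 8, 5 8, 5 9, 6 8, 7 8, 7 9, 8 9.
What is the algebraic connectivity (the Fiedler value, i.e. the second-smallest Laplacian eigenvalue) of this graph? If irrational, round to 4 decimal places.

1.5858

Each diagonal entry of L is the vertex degree and each off-diagonal entry is -1 where an edge is present, 0 otherwise; in the order [1, 2, 3, 4, 5, 6, 7, 8, 9] the diagonal is [3, 3, 3, 3, 3, 3, 3, 8, 3]. Computing the eigenvalues of L and sorting gives [0, 1.5858, 1.5858, 3, 3, 4.4142, 4.4142, 5, 9]. The Fiedler value lambda_2 = 1.5858 is strictly positive, so the graph is connected. The largest eigenvalue, 9, is at most the vertex count 9.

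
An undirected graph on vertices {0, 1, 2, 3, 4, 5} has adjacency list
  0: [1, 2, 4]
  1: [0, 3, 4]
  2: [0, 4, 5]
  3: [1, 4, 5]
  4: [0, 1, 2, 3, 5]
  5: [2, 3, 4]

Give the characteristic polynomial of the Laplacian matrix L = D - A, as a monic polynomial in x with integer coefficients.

Reading degrees in the order [0, 1, 2, 3, 4, 5] gives [3, 3, 3, 3, 5, 3]; set D = diag(3, 3, 3, 3, 5, 3) and form L = D - A. L has integer entries, so p(x) = det(xI - L) has integer coefficients. Expanding the determinant yields x^6 - 20x^5 + 155x^4 - 580x^3 + 1045x^2 - 726x. The constant term is 0 because L is singular (the all-ones vector lies in its kernel). There is one zero in the spectrum, matching the 1 component.

x^6 - 20x^5 + 155x^4 - 580x^3 + 1045x^2 - 726x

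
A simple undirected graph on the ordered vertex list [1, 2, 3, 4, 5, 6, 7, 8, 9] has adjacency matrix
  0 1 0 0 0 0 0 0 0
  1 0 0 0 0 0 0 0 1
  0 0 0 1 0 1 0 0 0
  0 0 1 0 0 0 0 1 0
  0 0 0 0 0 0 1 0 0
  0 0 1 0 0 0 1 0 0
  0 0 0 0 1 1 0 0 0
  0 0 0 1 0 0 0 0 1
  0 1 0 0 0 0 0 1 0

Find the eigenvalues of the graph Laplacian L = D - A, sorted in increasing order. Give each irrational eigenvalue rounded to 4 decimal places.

[0, 0.1206, 0.4679, 1, 1.6527, 2.3473, 3, 3.5321, 3.8794]

Reading degrees in the order [1, 2, 3, 4, 5, 6, 7, 8, 9] gives [1, 2, 2, 2, 1, 2, 2, 2, 2]; set D = diag(1, 2, 2, 2, 1, 2, 2, 2, 2) and form L = D - A. The multiplicity of 0 as a Laplacian eigenvalue equals the number of connected components. By the matrix-tree theorem the graph has (1/9) * product of the nonzero eigenvalues = 1 spanning tree.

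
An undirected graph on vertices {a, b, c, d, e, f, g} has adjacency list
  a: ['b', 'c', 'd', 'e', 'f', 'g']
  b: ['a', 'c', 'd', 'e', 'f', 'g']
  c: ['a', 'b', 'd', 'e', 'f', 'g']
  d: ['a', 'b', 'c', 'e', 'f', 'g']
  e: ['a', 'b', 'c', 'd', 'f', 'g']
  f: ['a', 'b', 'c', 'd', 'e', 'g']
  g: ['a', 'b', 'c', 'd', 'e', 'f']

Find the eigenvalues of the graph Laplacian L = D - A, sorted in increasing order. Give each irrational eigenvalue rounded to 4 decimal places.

[0, 7, 7, 7, 7, 7, 7]

With the vertex order [a, b, c, d, e, f, g], the degrees are [6, 6, 6, 6, 6, 6, 6], giving D = diag(6, 6, 6, 6, 6, 6, 6) and L = D - A. Since every row of L sums to 0, the all-ones vector is in the kernel and 0 is an eigenvalue. The largest eigenvalue, 7, is at most the vertex count 7. There is one zero in the spectrum, matching the 1 component.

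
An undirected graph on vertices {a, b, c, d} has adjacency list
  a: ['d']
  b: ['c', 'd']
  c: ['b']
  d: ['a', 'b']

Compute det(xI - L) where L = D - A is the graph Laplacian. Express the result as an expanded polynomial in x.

With the vertex order [a, b, c, d], the degrees are [1, 2, 1, 2], giving D = diag(1, 2, 1, 2) and L = D - A. L has integer entries, so p(x) = det(xI - L) has integer coefficients. Expanding the determinant yields x^4 - 6x^3 + 10x^2 - 4x. Since p(0) = det(-L) = 0, x divides p(x). The eigenvalues sum to 6, which equals trace(L) = 2|E|.

x^4 - 6x^3 + 10x^2 - 4x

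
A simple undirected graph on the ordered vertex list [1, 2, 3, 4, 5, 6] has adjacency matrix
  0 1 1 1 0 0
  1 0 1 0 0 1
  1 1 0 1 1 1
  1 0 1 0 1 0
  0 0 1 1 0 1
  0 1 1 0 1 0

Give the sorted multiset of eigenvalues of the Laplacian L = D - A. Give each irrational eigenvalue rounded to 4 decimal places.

Reading degrees in the order [1, 2, 3, 4, 5, 6] gives [3, 3, 5, 3, 3, 3]; set D = diag(3, 3, 5, 3, 3, 3) and form L = D - A. The multiplicity of 0 as a Laplacian eigenvalue equals the number of connected components. The single zero eigenvalue shows the graph is connected. By the matrix-tree theorem the graph has (1/6) * product of the nonzero eigenvalues = 121 spanning trees.

[0, 2.3820, 2.3820, 4.6180, 4.6180, 6]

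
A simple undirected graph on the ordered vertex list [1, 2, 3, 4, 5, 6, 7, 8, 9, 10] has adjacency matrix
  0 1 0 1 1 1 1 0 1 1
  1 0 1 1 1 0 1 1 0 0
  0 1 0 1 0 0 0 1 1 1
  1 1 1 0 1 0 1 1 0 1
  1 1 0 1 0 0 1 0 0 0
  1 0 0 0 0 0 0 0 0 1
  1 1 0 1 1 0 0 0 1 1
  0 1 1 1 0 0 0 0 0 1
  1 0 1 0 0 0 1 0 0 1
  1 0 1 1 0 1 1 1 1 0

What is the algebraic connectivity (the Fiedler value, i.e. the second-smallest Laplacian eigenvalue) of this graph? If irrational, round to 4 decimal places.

1.8729

Reading degrees in the order [1, 2, 3, 4, 5, 6, 7, 8, 9, 10] gives [7, 6, 5, 7, 4, 2, 6, 4, 4, 7]; set D = diag(7, 6, 5, 7, 4, 2, 6, 4, 4, 7) and form L = D - A. The smallest Laplacian eigenvalue is always 0. The next one, lambda_2 = 1.8729, measures how hard the graph is to disconnect: larger values mean better connectivity. There is one zero in the spectrum, matching the 1 component.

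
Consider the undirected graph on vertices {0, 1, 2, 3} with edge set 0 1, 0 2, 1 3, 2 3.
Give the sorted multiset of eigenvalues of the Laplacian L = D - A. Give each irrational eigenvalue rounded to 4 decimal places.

[0, 2, 2, 4]

Reading degrees in the order [0, 1, 2, 3] gives [2, 2, 2, 2]; set D = diag(2, 2, 2, 2) and form L = D - A. L is symmetric positive semidefinite, so every eigenvalue is real and nonnegative. The largest eigenvalue, 4, is at most the vertex count 4.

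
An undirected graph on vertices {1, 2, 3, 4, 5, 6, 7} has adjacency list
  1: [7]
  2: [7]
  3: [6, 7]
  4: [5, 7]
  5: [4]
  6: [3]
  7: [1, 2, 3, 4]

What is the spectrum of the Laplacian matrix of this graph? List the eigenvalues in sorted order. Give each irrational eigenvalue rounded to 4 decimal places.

[0, 0.3820, 0.6086, 1, 2.2271, 2.6180, 5.1642]

With the vertex order [1, 2, 3, 4, 5, 6, 7], the degrees are [1, 1, 2, 2, 1, 1, 4], giving D = diag(1, 1, 2, 2, 1, 1, 4) and L = D - A. Diagonalising L (or applying a numerical eigensolver to the 7x7 matrix) gives the spectrum above. The single zero eigenvalue shows the graph is connected. The eigenvalues sum to 12, which equals trace(L) = 2|E|.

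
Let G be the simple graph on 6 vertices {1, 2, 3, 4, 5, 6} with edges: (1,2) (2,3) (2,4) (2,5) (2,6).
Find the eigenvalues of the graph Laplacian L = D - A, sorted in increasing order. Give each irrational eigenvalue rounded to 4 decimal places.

[0, 1, 1, 1, 1, 6]

Each diagonal entry of L is the vertex degree and each off-diagonal entry is -1 where an edge is present, 0 otherwise; in the order [1, 2, 3, 4, 5, 6] the diagonal is [1, 5, 1, 1, 1, 1]. Diagonalising L (or applying a numerical eigensolver to the 6x6 matrix) gives the spectrum above. The single zero eigenvalue shows the graph is connected.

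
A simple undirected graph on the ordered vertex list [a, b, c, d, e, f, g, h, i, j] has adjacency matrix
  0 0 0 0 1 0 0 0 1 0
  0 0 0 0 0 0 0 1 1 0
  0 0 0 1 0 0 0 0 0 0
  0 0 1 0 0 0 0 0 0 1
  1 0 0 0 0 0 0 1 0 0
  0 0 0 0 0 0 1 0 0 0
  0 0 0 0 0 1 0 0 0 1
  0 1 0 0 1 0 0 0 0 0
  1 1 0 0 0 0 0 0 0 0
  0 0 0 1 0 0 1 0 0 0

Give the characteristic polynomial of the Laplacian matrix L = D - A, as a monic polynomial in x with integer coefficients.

x^10 - 18x^9 + 136x^8 - 560x^7 + 1365x^6 - 2000x^5 + 1700x^4 - 750x^3 + 125x^2

With the vertex order [a, b, c, d, e, f, g, h, i, j], the degrees are [2, 2, 1, 2, 2, 1, 2, 2, 2, 2], giving D = diag(2, 2, 1, 2, 2, 1, 2, 2, 2, 2) and L = D - A. Computing det(xI - L) by cofactor expansion (or equivalently via sum-over-permutations) gives x^10 - 18x^9 + 136x^8 - 560x^7 + 1365x^6 - 2000x^5 + 1700x^4 - 750x^3 + 125x^2. The coefficient of x^9 equals -trace(L) = -18, matching the sum of degrees. There are 2 zeros in the spectrum, matching the 2 components. The eigenvalues sum to 18, which equals trace(L) = 2|E|.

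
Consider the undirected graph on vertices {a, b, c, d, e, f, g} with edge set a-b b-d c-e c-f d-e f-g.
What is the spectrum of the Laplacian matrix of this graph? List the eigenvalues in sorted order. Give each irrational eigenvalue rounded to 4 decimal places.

Reading degrees in the order [a, b, c, d, e, f, g] gives [1, 2, 2, 2, 2, 2, 1]; set D = diag(1, 2, 2, 2, 2, 2, 1) and form L = D - A. Since every row of L sums to 0, the all-ones vector is in the kernel and 0 is an eigenvalue. The largest eigenvalue, 3.8019, is at most the vertex count 7.

[0, 0.1981, 0.7530, 1.5550, 2.4450, 3.2470, 3.8019]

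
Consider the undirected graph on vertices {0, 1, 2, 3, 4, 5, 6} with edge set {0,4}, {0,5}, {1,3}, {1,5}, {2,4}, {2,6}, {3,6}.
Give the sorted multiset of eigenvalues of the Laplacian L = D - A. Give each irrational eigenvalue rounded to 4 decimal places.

[0, 0.7530, 0.7530, 2.4450, 2.4450, 3.8019, 3.8019]

With the vertex order [0, 1, 2, 3, 4, 5, 6], the degrees are [2, 2, 2, 2, 2, 2, 2], giving D = diag(2, 2, 2, 2, 2, 2, 2) and L = D - A. L is symmetric positive semidefinite, so every eigenvalue is real and nonnegative. The single zero eigenvalue shows the graph is connected.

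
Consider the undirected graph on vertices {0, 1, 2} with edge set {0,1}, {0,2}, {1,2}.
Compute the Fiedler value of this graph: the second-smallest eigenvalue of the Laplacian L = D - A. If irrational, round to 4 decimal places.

Reading degrees in the order [0, 1, 2] gives [2, 2, 2]; set D = diag(2, 2, 2) and form L = D - A. The sorted Laplacian eigenvalues are [0, 3, 3]; the algebraic connectivity is the second entry, 3. The eigenvalues sum to 6, which equals trace(L) = 2|E|.

3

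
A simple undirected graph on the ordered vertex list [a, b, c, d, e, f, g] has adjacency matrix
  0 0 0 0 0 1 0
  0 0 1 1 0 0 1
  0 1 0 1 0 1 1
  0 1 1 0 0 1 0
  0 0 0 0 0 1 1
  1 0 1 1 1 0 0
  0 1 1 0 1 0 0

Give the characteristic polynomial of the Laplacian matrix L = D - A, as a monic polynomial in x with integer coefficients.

Each diagonal entry of L is the vertex degree and each off-diagonal entry is -1 where an edge is present, 0 otherwise; in the order [a, b, c, d, e, f, g] the diagonal is [1, 3, 4, 3, 2, 4, 3]. Computing det(xI - L) by cofactor expansion (or equivalently via sum-over-permutations) gives x^7 - 20x^6 + 158x^5 - 624x^4 + 1280x^3 - 1268x^2 + 462x. The coefficient of x^6 equals -trace(L) = -20, matching the sum of degrees.

x^7 - 20x^6 + 158x^5 - 624x^4 + 1280x^3 - 1268x^2 + 462x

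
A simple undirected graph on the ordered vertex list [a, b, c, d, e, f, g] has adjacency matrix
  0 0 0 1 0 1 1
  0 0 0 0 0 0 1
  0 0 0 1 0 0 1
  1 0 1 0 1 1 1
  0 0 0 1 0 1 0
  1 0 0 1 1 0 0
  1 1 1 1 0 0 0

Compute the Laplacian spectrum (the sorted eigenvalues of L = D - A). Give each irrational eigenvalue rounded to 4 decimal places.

Reading degrees in the order [a, b, c, d, e, f, g] gives [3, 1, 2, 5, 2, 3, 4]; set D = diag(3, 1, 2, 5, 2, 3, 4) and form L = D - A. Since every row of L sums to 0, the all-ones vector is in the kernel and 0 is an eigenvalue. The single zero eigenvalue shows the graph is connected. The eigenvalues sum to 20, which equals trace(L) = 2|E|.

[0, 0.7971, 1.6120, 2.4285, 3.9643, 5.1226, 6.0755]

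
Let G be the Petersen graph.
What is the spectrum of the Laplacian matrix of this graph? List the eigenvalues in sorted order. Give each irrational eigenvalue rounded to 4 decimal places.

[0, 2, 2, 2, 2, 2, 5, 5, 5, 5]

The graph has 10 vertices and degree multiset [3, 3, 3, 3, 3, 3, 3, 3, 3, 3]; D is the diagonal matrix of degrees and L = D - A. Since every row of L sums to 0, the all-ones vector is in the kernel and 0 is an eigenvalue. The single zero eigenvalue shows the graph is connected. There is one zero in the spectrum, matching the 1 component.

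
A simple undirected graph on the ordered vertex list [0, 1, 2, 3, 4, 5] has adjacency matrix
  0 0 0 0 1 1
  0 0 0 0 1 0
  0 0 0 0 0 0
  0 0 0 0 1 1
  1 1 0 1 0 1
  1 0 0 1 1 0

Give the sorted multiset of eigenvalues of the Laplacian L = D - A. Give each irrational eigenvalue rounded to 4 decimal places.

Each diagonal entry of L is the vertex degree and each off-diagonal entry is -1 where an edge is present, 0 otherwise; in the order [0, 1, 2, 3, 4, 5] the diagonal is [2, 1, 0, 2, 4, 3]. The multiplicity of 0 as a Laplacian eigenvalue equals the number of connected components. The 2 zero eigenvalues correspond to the 2 connected components.

[0, 0, 1, 2, 4, 5]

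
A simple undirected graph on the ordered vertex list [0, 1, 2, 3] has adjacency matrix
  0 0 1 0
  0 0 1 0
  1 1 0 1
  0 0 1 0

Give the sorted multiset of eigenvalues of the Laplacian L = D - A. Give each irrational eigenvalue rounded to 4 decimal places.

[0, 1, 1, 4]

With the vertex order [0, 1, 2, 3], the degrees are [1, 1, 3, 1], giving D = diag(1, 1, 3, 1) and L = D - A. Diagonalising L (or applying a numerical eigensolver to the 4x4 matrix) gives the spectrum above. The eigenvalues sum to 6, which equals trace(L) = 2|E|. By the matrix-tree theorem the graph has (1/4) * product of the nonzero eigenvalues = 1 spanning tree.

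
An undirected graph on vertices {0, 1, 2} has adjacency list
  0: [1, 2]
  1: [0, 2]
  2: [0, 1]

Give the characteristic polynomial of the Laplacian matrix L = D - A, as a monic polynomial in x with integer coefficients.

Reading degrees in the order [0, 1, 2] gives [2, 2, 2]; set D = diag(2, 2, 2) and form L = D - A. The eigenvalues of L are [0, 3, 3]; the characteristic polynomial is the product of (x - lambda_i), which multiplies out to x^3 - 6x^2 + 9x. The coefficient of x^2 equals -trace(L) = -6, matching the sum of degrees.

x^3 - 6x^2 + 9x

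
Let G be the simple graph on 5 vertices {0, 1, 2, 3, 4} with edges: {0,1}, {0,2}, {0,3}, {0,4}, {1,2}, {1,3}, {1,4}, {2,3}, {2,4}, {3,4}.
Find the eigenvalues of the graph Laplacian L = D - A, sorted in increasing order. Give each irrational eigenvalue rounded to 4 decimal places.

[0, 5, 5, 5, 5]

With the vertex order [0, 1, 2, 3, 4], the degrees are [4, 4, 4, 4, 4], giving D = diag(4, 4, 4, 4, 4) and L = D - A. Since every row of L sums to 0, the all-ones vector is in the kernel and 0 is an eigenvalue. The single zero eigenvalue shows the graph is connected. The eigenvalues sum to 20, which equals trace(L) = 2|E|. There is one zero in the spectrum, matching the 1 component.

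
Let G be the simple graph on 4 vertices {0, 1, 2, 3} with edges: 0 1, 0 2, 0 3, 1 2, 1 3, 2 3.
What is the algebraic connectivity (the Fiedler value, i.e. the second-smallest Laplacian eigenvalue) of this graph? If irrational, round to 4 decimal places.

4

Each diagonal entry of L is the vertex degree and each off-diagonal entry is -1 where an edge is present, 0 otherwise; in the order [0, 1, 2, 3] the diagonal is [3, 3, 3, 3]. The smallest Laplacian eigenvalue is always 0. The next one, lambda_2 = 4, measures how hard the graph is to disconnect: larger values mean better connectivity. There is one zero in the spectrum, matching the 1 component. By the matrix-tree theorem the graph has (1/4) * product of the nonzero eigenvalues = 16 spanning trees.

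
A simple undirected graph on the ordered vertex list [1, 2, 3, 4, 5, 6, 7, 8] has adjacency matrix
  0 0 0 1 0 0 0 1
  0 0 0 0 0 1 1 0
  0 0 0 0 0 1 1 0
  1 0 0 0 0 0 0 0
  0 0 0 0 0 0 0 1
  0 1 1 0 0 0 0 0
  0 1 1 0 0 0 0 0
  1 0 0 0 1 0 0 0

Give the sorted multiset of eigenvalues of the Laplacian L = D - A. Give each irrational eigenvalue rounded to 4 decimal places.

[0, 0, 0.5858, 2, 2, 2, 3.4142, 4]

Each diagonal entry of L is the vertex degree and each off-diagonal entry is -1 where an edge is present, 0 otherwise; in the order [1, 2, 3, 4, 5, 6, 7, 8] the diagonal is [2, 2, 2, 1, 1, 2, 2, 2]. The multiplicity of 0 as a Laplacian eigenvalue equals the number of connected components. The 2 zero eigenvalues correspond to the 2 connected components. The largest eigenvalue, 4, is at most the vertex count 8. The eigenvalues sum to 14, which equals trace(L) = 2|E|.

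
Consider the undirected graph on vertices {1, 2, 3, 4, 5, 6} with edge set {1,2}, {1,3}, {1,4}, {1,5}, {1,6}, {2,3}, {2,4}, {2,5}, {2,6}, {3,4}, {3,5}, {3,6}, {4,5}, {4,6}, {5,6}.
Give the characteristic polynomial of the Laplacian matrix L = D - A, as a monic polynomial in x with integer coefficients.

With the vertex order [1, 2, 3, 4, 5, 6], the degrees are [5, 5, 5, 5, 5, 5], giving D = diag(5, 5, 5, 5, 5, 5) and L = D - A. The eigenvalues of L are [0, 6, 6, 6, 6, 6]; the characteristic polynomial is the product of (x - lambda_i), which multiplies out to x^6 - 30x^5 + 360x^4 - 2160x^3 + 6480x^2 - 7776x. The coefficient of x^5 equals -trace(L) = -30, matching the sum of degrees. The largest eigenvalue, 6, is at most the vertex count 6.

x^6 - 30x^5 + 360x^4 - 2160x^3 + 6480x^2 - 7776x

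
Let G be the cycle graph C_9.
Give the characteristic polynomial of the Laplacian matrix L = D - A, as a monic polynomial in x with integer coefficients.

The graph has 9 vertices and degree multiset [2, 2, 2, 2, 2, 2, 2, 2, 2]; D is the diagonal matrix of degrees and L = D - A. L has integer entries, so p(x) = det(xI - L) has integer coefficients. Expanding the determinant yields x^9 - 18x^8 + 135x^7 - 546x^6 + 1287x^5 - 1782x^4 + 1386x^3 - 540x^2 + 81x. The constant term is 0 because L is singular (the all-ones vector lies in its kernel).

x^9 - 18x^8 + 135x^7 - 546x^6 + 1287x^5 - 1782x^4 + 1386x^3 - 540x^2 + 81x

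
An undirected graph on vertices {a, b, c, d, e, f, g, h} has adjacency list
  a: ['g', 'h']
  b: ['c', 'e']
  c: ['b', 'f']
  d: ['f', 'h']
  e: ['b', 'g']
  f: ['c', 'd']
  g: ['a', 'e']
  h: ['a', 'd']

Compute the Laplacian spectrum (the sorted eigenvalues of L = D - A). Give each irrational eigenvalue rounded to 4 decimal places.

With the vertex order [a, b, c, d, e, f, g, h], the degrees are [2, 2, 2, 2, 2, 2, 2, 2], giving D = diag(2, 2, 2, 2, 2, 2, 2, 2) and L = D - A. The multiplicity of 0 as a Laplacian eigenvalue equals the number of connected components. The single zero eigenvalue shows the graph is connected. By the matrix-tree theorem the graph has (1/8) * product of the nonzero eigenvalues = 8 spanning trees.

[0, 0.5858, 0.5858, 2, 2, 3.4142, 3.4142, 4]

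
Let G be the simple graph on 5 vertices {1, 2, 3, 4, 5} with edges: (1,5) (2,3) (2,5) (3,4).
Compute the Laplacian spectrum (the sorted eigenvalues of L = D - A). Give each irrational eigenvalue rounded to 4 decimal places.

[0, 0.3820, 1.3820, 2.6180, 3.6180]

Reading degrees in the order [1, 2, 3, 4, 5] gives [1, 2, 2, 1, 2]; set D = diag(1, 2, 2, 1, 2) and form L = D - A. Diagonalising L (or applying a numerical eigensolver to the 5x5 matrix) gives the spectrum above. The largest eigenvalue, 3.6180, is at most the vertex count 5.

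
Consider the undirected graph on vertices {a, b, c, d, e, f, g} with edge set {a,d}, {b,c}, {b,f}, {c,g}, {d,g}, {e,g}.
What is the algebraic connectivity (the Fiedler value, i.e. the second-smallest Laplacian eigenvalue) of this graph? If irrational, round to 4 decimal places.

With the vertex order [a, b, c, d, e, f, g], the degrees are [1, 2, 2, 2, 1, 1, 3], giving D = diag(1, 2, 2, 2, 1, 1, 3) and L = D - A. The smallest Laplacian eigenvalue is always 0. The next one, lambda_2 = 0.2603, measures how hard the graph is to disconnect: larger values mean better connectivity. By the matrix-tree theorem the graph has (1/7) * product of the nonzero eigenvalues = 1 spanning tree. The largest eigenvalue, 4.3342, is at most the vertex count 7.

0.2603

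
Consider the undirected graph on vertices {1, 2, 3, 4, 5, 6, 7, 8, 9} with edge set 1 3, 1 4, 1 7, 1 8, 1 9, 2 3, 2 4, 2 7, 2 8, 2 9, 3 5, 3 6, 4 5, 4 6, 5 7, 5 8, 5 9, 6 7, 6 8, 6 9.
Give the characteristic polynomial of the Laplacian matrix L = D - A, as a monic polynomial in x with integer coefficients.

Reading degrees in the order [1, 2, 3, 4, 5, 6, 7, 8, 9] gives [5, 5, 4, 4, 5, 5, 4, 4, 4]; set D = diag(5, 5, 4, 4, 5, 5, 4, 4, 4) and form L = D - A. The eigenvalues of L are [0, 4, 4, 4, 4, 5, 5, 5, 9]; the characteristic polynomial is the product of (x - lambda_i), which multiplies out to x^9 - 40x^8 + 690x^7 - 6720x^6 + 40485x^5 - 154704x^4 + 366560x^3 - 492800x^2 + 288000x. The coefficient of x^8 equals -trace(L) = -40, matching the sum of degrees. The eigenvalues sum to 40, which equals trace(L) = 2|E|.

x^9 - 40x^8 + 690x^7 - 6720x^6 + 40485x^5 - 154704x^4 + 366560x^3 - 492800x^2 + 288000x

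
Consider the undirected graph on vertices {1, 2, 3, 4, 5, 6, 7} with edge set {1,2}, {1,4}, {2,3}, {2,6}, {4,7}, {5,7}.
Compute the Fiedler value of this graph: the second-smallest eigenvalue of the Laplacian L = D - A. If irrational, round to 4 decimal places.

0.2254

Reading degrees in the order [1, 2, 3, 4, 5, 6, 7] gives [2, 3, 1, 2, 1, 1, 2]; set D = diag(2, 3, 1, 2, 1, 1, 2) and form L = D - A. The smallest Laplacian eigenvalue is always 0. The next one, lambda_2 = 0.2254, measures how hard the graph is to disconnect: larger values mean better connectivity. There is one zero in the spectrum, matching the 1 component. The eigenvalues sum to 12, which equals trace(L) = 2|E|.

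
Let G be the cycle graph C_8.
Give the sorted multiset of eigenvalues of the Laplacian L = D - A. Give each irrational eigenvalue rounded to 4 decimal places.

The graph has 8 vertices and degree multiset [2, 2, 2, 2, 2, 2, 2, 2]; D is the diagonal matrix of degrees and L = D - A. Since every row of L sums to 0, the all-ones vector is in the kernel and 0 is an eigenvalue.

[0, 0.5858, 0.5858, 2, 2, 3.4142, 3.4142, 4]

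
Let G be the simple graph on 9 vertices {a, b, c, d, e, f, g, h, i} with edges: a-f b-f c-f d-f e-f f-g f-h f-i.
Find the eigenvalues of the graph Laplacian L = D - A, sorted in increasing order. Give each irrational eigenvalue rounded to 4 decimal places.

[0, 1, 1, 1, 1, 1, 1, 1, 9]

Each diagonal entry of L is the vertex degree and each off-diagonal entry is -1 where an edge is present, 0 otherwise; in the order [a, b, c, d, e, f, g, h, i] the diagonal is [1, 1, 1, 1, 1, 8, 1, 1, 1]. Since every row of L sums to 0, the all-ones vector is in the kernel and 0 is an eigenvalue. The single zero eigenvalue shows the graph is connected. By the matrix-tree theorem the graph has (1/9) * product of the nonzero eigenvalues = 1 spanning tree.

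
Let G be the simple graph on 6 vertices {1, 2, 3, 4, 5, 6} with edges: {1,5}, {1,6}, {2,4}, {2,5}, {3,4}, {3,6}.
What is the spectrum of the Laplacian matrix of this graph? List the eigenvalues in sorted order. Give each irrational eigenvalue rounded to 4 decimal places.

Reading degrees in the order [1, 2, 3, 4, 5, 6] gives [2, 2, 2, 2, 2, 2]; set D = diag(2, 2, 2, 2, 2, 2) and form L = D - A. Diagonalising L (or applying a numerical eigensolver to the 6x6 matrix) gives the spectrum above. By the matrix-tree theorem the graph has (1/6) * product of the nonzero eigenvalues = 6 spanning trees.

[0, 1, 1, 3, 3, 4]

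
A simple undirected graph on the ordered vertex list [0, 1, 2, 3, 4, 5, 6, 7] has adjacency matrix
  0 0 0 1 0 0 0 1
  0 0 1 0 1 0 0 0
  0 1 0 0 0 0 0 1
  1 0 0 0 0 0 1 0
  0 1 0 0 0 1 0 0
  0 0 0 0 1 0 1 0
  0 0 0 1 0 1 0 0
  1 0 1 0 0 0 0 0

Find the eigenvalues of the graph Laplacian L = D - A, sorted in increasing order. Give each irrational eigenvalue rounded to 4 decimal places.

Each diagonal entry of L is the vertex degree and each off-diagonal entry is -1 where an edge is present, 0 otherwise; in the order [0, 1, 2, 3, 4, 5, 6, 7] the diagonal is [2, 2, 2, 2, 2, 2, 2, 2]. Since every row of L sums to 0, the all-ones vector is in the kernel and 0 is an eigenvalue. By the matrix-tree theorem the graph has (1/8) * product of the nonzero eigenvalues = 8 spanning trees.

[0, 0.5858, 0.5858, 2, 2, 3.4142, 3.4142, 4]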